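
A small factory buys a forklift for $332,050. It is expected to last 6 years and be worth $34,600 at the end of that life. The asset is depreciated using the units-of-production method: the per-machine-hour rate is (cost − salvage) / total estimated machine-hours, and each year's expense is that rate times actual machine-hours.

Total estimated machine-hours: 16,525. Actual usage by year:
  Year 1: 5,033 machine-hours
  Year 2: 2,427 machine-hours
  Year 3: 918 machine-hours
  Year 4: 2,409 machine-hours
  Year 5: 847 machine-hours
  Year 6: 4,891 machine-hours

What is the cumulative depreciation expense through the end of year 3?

$150,804

Depreciable base = $332,050 − $34,600 = $297,450.
Rate = $297,450 / 16,525 machine-hours = $18 per machine-hour.
Year 1: 5,033 × $18 = $90,594. Book value $241,456.
Year 2: 2,427 × $18 = $43,686. Book value $197,770.
Year 3: 918 × $18 = $16,524. Book value $181,246.
Accumulated through year 3 = $332,050 − $181,246 = $150,804.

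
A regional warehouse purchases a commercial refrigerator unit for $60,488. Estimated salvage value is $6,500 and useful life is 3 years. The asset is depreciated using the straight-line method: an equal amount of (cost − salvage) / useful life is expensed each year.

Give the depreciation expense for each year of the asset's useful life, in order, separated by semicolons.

$17,996; $17,996; $17,996

Depreciable base = $60,488 − $6,500 = $53,988.
Annual expense = $53,988 / 3 = $17,996.
End of year 1: book value $42,492.
End of year 2: book value $24,496.
End of year 3: book value $6,500.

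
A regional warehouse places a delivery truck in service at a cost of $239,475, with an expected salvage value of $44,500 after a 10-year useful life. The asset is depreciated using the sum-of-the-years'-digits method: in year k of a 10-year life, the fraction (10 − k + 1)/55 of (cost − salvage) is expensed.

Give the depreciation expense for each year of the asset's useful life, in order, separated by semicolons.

Depreciable base = $239,475 − $44,500 = $194,975.
Sum of the years' digits = 10+9+8+7+6+5+4+3+2+1 = 55.
Year 1: $194,975 × 10/55 = $35,450. Book value $204,025.
Year 2: $194,975 × 9/55 = $31,905. Book value $172,120.
Year 3: $194,975 × 8/55 = $28,360. Book value $143,760.
Year 4: $194,975 × 7/55 = $24,815. Book value $118,945.
Year 5: $194,975 × 6/55 = $21,270. Book value $97,675.
Year 6: $194,975 × 5/55 = $17,725. Book value $79,950.
Year 7: $194,975 × 4/55 = $14,180. Book value $65,770.
Year 8: $194,975 × 3/55 = $10,635. Book value $55,135.
Year 9: $194,975 × 2/55 = $7,090. Book value $48,045.
Year 10: $194,975 × 1/55 = $3,545. Book value $44,500.

$35,450; $31,905; $28,360; $24,815; $21,270; $17,725; $14,180; $10,635; $7,090; $3,545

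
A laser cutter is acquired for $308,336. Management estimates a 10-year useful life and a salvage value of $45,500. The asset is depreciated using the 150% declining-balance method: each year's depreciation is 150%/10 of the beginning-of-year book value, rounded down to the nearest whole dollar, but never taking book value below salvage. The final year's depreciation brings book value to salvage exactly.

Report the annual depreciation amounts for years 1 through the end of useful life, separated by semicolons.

Depreciable base = $308,336 − $45,500 = $262,836.
Year 1: ⌊$308,336 × 150%/10⌋ = $46,250. Book value $262,086.
Year 2: ⌊$262,086 × 150%/10⌋ = $39,312. Book value $222,774.
Year 3: ⌊$222,774 × 150%/10⌋ = $33,416. Book value $189,358.
Year 4: ⌊$189,358 × 150%/10⌋ = $28,403. Book value $160,955.
Year 5: ⌊$160,955 × 150%/10⌋ = $24,143. Book value $136,812.
Year 6: ⌊$136,812 × 150%/10⌋ = $20,521. Book value $116,291.
Year 7: ⌊$116,291 × 150%/10⌋ = $17,443. Book value $98,848.
Year 8: ⌊$98,848 × 150%/10⌋ = $14,827. Book value $84,021.
Year 9: ⌊$84,021 × 150%/10⌋ = $12,603. Book value $71,418.
Year 10 (final): $71,418 − $45,500 = $25,918. Book value $45,500.

$46,250; $39,312; $33,416; $28,403; $24,143; $20,521; $17,443; $14,827; $12,603; $25,918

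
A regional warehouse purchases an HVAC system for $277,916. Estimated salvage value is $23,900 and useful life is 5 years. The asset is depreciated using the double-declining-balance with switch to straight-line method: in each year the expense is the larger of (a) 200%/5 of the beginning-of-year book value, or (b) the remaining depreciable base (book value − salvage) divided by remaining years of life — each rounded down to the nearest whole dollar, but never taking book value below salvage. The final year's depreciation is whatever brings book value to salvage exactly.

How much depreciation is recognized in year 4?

Depreciable base = $277,916 − $23,900 = $254,016.
Year 1: DB = ⌊$277,916 × 200%/5⌋ = $111,166; SL = ⌊$254,016/5⌋ = $50,803 → take DB $111,166. Book value $166,750.
Year 2: DB = ⌊$166,750 × 200%/5⌋ = $66,700; SL = ⌊$142,850/4⌋ = $35,712 → take DB $66,700. Book value $100,050.
Year 3: DB = ⌊$100,050 × 200%/5⌋ = $40,020; SL = ⌊$76,150/3⌋ = $25,383 → take DB $40,020. Book value $60,030.
Year 4: DB = ⌊$60,030 × 200%/5⌋ = $24,012; SL = ⌊$36,130/2⌋ = $18,065 → take DB $24,012. Book value $36,018.

$24,012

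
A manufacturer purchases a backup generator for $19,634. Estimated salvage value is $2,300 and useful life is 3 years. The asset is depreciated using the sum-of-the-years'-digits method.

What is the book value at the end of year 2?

$5,189

Depreciable base = $19,634 − $2,300 = $17,334.
Sum of the years' digits = 3+2+1 = 6.
Year 1: $17,334 × 3/6 = $8,667. Book value $10,967.
Year 2: $17,334 × 2/6 = $5,778. Book value $5,189.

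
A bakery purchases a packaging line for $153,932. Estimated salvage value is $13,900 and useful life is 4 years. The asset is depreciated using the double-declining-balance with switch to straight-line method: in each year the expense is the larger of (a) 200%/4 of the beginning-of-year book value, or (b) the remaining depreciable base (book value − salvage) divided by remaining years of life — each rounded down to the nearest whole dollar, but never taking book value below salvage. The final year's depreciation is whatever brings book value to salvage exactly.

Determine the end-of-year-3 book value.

Depreciable base = $153,932 − $13,900 = $140,032.
Year 1: DB = ⌊$153,932 × 200%/4⌋ = $76,966; SL = ⌊$140,032/4⌋ = $35,008 → take DB $76,966. Book value $76,966.
Year 2: DB = ⌊$76,966 × 200%/4⌋ = $38,483; SL = ⌊$63,066/3⌋ = $21,022 → take DB $38,483. Book value $38,483.
Year 3: DB = ⌊$38,483 × 200%/4⌋ = $19,241; SL = ⌊$24,583/2⌋ = $12,291 → take DB $19,241. Book value $19,242.

$19,242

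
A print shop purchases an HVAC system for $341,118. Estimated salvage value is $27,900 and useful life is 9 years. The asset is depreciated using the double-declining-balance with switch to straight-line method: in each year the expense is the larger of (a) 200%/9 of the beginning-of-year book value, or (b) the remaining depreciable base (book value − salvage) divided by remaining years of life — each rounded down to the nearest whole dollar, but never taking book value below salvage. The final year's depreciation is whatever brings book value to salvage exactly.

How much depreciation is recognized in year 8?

Depreciable base = $341,118 − $27,900 = $313,218.
Year 1: DB = ⌊$341,118 × 200%/9⌋ = $75,804; SL = ⌊$313,218/9⌋ = $34,802 → take DB $75,804. Book value $265,314.
Year 2: DB = ⌊$265,314 × 200%/9⌋ = $58,958; SL = ⌊$237,414/8⌋ = $29,676 → take DB $58,958. Book value $206,356.
Year 3: DB = ⌊$206,356 × 200%/9⌋ = $45,856; SL = ⌊$178,456/7⌋ = $25,493 → take DB $45,856. Book value $160,500.
Year 4: DB = ⌊$160,500 × 200%/9⌋ = $35,666; SL = ⌊$132,600/6⌋ = $22,100 → take DB $35,666. Book value $124,834.
Year 5: DB = ⌊$124,834 × 200%/9⌋ = $27,740; SL = ⌊$96,934/5⌋ = $19,386 → take DB $27,740. Book value $97,094.
Year 6: DB = ⌊$97,094 × 200%/9⌋ = $21,576; SL = ⌊$69,194/4⌋ = $17,298 → take DB $21,576. Book value $75,518.
Year 7: DB = ⌊$75,518 × 200%/9⌋ = $16,781; SL = ⌊$47,618/3⌋ = $15,872 → take DB $16,781. Book value $58,737.
Year 8: DB = ⌊$58,737 × 200%/9⌋ = $13,052; SL = ⌊$30,837/2⌋ = $15,418 → take SL $15,418. Book value $43,319.

$15,418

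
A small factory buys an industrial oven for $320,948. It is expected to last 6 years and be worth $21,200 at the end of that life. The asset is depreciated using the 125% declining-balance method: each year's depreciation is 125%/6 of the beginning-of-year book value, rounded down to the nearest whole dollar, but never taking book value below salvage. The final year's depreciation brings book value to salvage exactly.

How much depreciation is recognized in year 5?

Depreciable base = $320,948 − $21,200 = $299,748.
Year 1: ⌊$320,948 × 125%/6⌋ = $66,864. Book value $254,084.
Year 2: ⌊$254,084 × 125%/6⌋ = $52,934. Book value $201,150.
Year 3: ⌊$201,150 × 125%/6⌋ = $41,906. Book value $159,244.
Year 4: ⌊$159,244 × 125%/6⌋ = $33,175. Book value $126,069.
Year 5: ⌊$126,069 × 125%/6⌋ = $26,264. Book value $99,805.

$26,264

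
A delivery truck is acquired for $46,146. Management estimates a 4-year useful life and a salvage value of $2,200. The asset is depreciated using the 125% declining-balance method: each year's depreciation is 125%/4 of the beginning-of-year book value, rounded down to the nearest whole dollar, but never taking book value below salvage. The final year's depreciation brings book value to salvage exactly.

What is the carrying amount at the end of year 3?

Depreciable base = $46,146 − $2,200 = $43,946.
Year 1: ⌊$46,146 × 125%/4⌋ = $14,420. Book value $31,726.
Year 2: ⌊$31,726 × 125%/4⌋ = $9,914. Book value $21,812.
Year 3: ⌊$21,812 × 125%/4⌋ = $6,816. Book value $14,996.

$14,996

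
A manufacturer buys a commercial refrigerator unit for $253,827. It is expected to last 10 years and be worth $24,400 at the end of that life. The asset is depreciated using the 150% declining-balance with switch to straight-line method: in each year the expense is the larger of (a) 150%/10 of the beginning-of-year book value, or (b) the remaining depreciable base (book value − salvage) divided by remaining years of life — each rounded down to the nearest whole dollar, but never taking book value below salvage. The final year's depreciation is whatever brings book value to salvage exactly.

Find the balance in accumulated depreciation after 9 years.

$211,781

Depreciable base = $253,827 − $24,400 = $229,427.
Year 1: DB = ⌊$253,827 × 150%/10⌋ = $38,074; SL = ⌊$229,427/10⌋ = $22,942 → take DB $38,074. Book value $215,753.
Year 2: DB = ⌊$215,753 × 150%/10⌋ = $32,362; SL = ⌊$191,353/9⌋ = $21,261 → take DB $32,362. Book value $183,391.
Year 3: DB = ⌊$183,391 × 150%/10⌋ = $27,508; SL = ⌊$158,991/8⌋ = $19,873 → take DB $27,508. Book value $155,883.
Year 4: DB = ⌊$155,883 × 150%/10⌋ = $23,382; SL = ⌊$131,483/7⌋ = $18,783 → take DB $23,382. Book value $132,501.
Year 5: DB = ⌊$132,501 × 150%/10⌋ = $19,875; SL = ⌊$108,101/6⌋ = $18,016 → take DB $19,875. Book value $112,626.
Year 6: DB = ⌊$112,626 × 150%/10⌋ = $16,893; SL = ⌊$88,226/5⌋ = $17,645 → take SL $17,645. Book value $94,981.
Year 7: DB = ⌊$94,981 × 150%/10⌋ = $14,247; SL = ⌊$70,581/4⌋ = $17,645 → take SL $17,645. Book value $77,336.
Year 8: DB = ⌊$77,336 × 150%/10⌋ = $11,600; SL = ⌊$52,936/3⌋ = $17,645 → take SL $17,645. Book value $59,691.
Year 9: DB = ⌊$59,691 × 150%/10⌋ = $8,953; SL = ⌊$35,291/2⌋ = $17,645 → take SL $17,645. Book value $42,046.
Accumulated through year 9 = $253,827 − $42,046 = $211,781.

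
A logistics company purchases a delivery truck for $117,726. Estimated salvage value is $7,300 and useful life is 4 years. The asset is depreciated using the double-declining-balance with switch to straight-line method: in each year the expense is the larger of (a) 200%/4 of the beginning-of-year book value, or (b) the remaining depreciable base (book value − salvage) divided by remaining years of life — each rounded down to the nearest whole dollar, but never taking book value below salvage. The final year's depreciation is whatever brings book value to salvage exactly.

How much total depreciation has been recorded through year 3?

Depreciable base = $117,726 − $7,300 = $110,426.
Year 1: DB = ⌊$117,726 × 200%/4⌋ = $58,863; SL = ⌊$110,426/4⌋ = $27,606 → take DB $58,863. Book value $58,863.
Year 2: DB = ⌊$58,863 × 200%/4⌋ = $29,431; SL = ⌊$51,563/3⌋ = $17,187 → take DB $29,431. Book value $29,432.
Year 3: DB = ⌊$29,432 × 200%/4⌋ = $14,716; SL = ⌊$22,132/2⌋ = $11,066 → take DB $14,716. Book value $14,716.
Accumulated through year 3 = $117,726 − $14,716 = $103,010.

$103,010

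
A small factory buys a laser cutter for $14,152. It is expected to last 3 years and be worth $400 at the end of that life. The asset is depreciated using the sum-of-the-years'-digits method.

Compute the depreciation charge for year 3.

$2,292

Depreciable base = $14,152 − $400 = $13,752.
Sum of the years' digits = 3+2+1 = 6.
Year 1: $13,752 × 3/6 = $6,876. Book value $7,276.
Year 2: $13,752 × 2/6 = $4,584. Book value $2,692.
Year 3: $13,752 × 1/6 = $2,292. Book value $400.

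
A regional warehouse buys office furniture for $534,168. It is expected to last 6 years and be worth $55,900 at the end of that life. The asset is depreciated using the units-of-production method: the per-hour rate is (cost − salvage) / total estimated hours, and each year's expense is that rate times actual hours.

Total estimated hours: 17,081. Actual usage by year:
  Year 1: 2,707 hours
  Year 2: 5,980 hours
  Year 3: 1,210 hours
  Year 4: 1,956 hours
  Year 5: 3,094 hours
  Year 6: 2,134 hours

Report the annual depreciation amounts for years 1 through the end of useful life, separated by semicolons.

$75,796; $167,440; $33,880; $54,768; $86,632; $59,752

Depreciable base = $534,168 − $55,900 = $478,268.
Rate = $478,268 / 17,081 hours = $28 per hour.
Year 1: 2,707 × $28 = $75,796. Book value $458,372.
Year 2: 5,980 × $28 = $167,440. Book value $290,932.
Year 3: 1,210 × $28 = $33,880. Book value $257,052.
Year 4: 1,956 × $28 = $54,768. Book value $202,284.
Year 5: 3,094 × $28 = $86,632. Book value $115,652.
Year 6: 2,134 × $28 = $59,752. Book value $55,900.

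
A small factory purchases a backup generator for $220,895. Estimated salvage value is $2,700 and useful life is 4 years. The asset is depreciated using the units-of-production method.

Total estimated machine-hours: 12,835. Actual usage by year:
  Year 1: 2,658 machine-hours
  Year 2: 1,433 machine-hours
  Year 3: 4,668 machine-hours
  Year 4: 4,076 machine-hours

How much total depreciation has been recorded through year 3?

$148,903

Depreciable base = $220,895 − $2,700 = $218,195.
Rate = $218,195 / 12,835 machine-hours = $17 per machine-hour.
Year 1: 2,658 × $17 = $45,186. Book value $175,709.
Year 2: 1,433 × $17 = $24,361. Book value $151,348.
Year 3: 4,668 × $17 = $79,356. Book value $71,992.
Accumulated through year 3 = $220,895 − $71,992 = $148,903.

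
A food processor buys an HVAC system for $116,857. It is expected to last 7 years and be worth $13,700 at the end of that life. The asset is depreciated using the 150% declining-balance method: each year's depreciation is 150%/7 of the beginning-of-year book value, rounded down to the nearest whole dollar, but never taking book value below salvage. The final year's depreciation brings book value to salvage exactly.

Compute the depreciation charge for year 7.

Depreciable base = $116,857 − $13,700 = $103,157.
Year 1: ⌊$116,857 × 150%/7⌋ = $25,040. Book value $91,817.
Year 2: ⌊$91,817 × 150%/7⌋ = $19,675. Book value $72,142.
Year 3: ⌊$72,142 × 150%/7⌋ = $15,459. Book value $56,683.
Year 4: ⌊$56,683 × 150%/7⌋ = $12,146. Book value $44,537.
Year 5: ⌊$44,537 × 150%/7⌋ = $9,543. Book value $34,994.
Year 6: ⌊$34,994 × 150%/7⌋ = $7,498. Book value $27,496.
Year 7 (final): $27,496 − $13,700 = $13,796. Book value $13,700.

$13,796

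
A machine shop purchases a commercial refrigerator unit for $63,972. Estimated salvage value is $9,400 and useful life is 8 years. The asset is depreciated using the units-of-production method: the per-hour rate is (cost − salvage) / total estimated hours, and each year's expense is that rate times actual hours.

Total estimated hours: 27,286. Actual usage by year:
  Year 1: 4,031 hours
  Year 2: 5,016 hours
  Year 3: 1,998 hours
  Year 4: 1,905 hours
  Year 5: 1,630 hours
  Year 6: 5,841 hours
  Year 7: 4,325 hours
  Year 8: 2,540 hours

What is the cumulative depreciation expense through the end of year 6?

Depreciable base = $63,972 − $9,400 = $54,572.
Rate = $54,572 / 27,286 hours = $2 per hour.
Year 1: 4,031 × $2 = $8,062. Book value $55,910.
Year 2: 5,016 × $2 = $10,032. Book value $45,878.
Year 3: 1,998 × $2 = $3,996. Book value $41,882.
Year 4: 1,905 × $2 = $3,810. Book value $38,072.
Year 5: 1,630 × $2 = $3,260. Book value $34,812.
Year 6: 5,841 × $2 = $11,682. Book value $23,130.
Accumulated through year 6 = $63,972 − $23,130 = $40,842.

$40,842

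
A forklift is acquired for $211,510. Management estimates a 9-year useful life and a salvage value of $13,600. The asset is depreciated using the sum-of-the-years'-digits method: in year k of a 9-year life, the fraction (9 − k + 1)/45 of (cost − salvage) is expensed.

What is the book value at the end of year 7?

Depreciable base = $211,510 − $13,600 = $197,910.
Sum of the years' digits = 9+8+7+6+5+4+3+2+1 = 45.
Year 1: $197,910 × 9/45 = $39,582. Book value $171,928.
Year 2: $197,910 × 8/45 = $35,184. Book value $136,744.
Year 3: $197,910 × 7/45 = $30,786. Book value $105,958.
Year 4: $197,910 × 6/45 = $26,388. Book value $79,570.
Year 5: $197,910 × 5/45 = $21,990. Book value $57,580.
Year 6: $197,910 × 4/45 = $17,592. Book value $39,988.
Year 7: $197,910 × 3/45 = $13,194. Book value $26,794.

$26,794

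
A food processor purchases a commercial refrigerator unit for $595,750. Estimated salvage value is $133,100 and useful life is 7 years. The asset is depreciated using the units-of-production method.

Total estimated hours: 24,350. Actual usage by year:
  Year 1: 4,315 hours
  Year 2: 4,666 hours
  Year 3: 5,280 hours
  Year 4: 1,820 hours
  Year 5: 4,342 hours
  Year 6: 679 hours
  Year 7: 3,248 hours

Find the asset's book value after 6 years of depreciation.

Depreciable base = $595,750 − $133,100 = $462,650.
Rate = $462,650 / 24,350 hours = $19 per hour.
Year 1: 4,315 × $19 = $81,985. Book value $513,765.
Year 2: 4,666 × $19 = $88,654. Book value $425,111.
Year 3: 5,280 × $19 = $100,320. Book value $324,791.
Year 4: 1,820 × $19 = $34,580. Book value $290,211.
Year 5: 4,342 × $19 = $82,498. Book value $207,713.
Year 6: 679 × $19 = $12,901. Book value $194,812.

$194,812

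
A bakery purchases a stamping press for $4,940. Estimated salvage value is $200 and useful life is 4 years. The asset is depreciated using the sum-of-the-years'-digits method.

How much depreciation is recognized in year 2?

$1,422

Depreciable base = $4,940 − $200 = $4,740.
Sum of the years' digits = 4+3+2+1 = 10.
Year 1: $4,740 × 4/10 = $1,896. Book value $3,044.
Year 2: $4,740 × 3/10 = $1,422. Book value $1,622.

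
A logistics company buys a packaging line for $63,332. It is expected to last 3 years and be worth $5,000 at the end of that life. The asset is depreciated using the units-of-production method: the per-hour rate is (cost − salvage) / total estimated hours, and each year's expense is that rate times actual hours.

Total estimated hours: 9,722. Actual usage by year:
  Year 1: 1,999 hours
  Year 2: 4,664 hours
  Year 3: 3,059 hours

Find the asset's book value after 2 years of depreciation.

$23,354

Depreciable base = $63,332 − $5,000 = $58,332.
Rate = $58,332 / 9,722 hours = $6 per hour.
Year 1: 1,999 × $6 = $11,994. Book value $51,338.
Year 2: 4,664 × $6 = $27,984. Book value $23,354.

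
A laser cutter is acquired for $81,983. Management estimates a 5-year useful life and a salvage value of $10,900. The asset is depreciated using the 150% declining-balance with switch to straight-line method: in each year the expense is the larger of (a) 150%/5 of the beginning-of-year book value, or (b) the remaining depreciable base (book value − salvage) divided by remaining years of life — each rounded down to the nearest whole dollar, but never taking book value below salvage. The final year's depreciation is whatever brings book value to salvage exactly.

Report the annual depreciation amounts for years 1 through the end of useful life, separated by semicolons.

Depreciable base = $81,983 − $10,900 = $71,083.
Year 1: DB = ⌊$81,983 × 150%/5⌋ = $24,594; SL = ⌊$71,083/5⌋ = $14,216 → take DB $24,594. Book value $57,389.
Year 2: DB = ⌊$57,389 × 150%/5⌋ = $17,216; SL = ⌊$46,489/4⌋ = $11,622 → take DB $17,216. Book value $40,173.
Year 3: DB = ⌊$40,173 × 150%/5⌋ = $12,051; SL = ⌊$29,273/3⌋ = $9,757 → take DB $12,051. Book value $28,122.
Year 4: DB = ⌊$28,122 × 150%/5⌋ = $8,436; SL = ⌊$17,222/2⌋ = $8,611 → take SL $8,611. Book value $19,511.
Year 5 (final): $19,511 − $10,900 = $8,611. Book value $10,900.

$24,594; $17,216; $12,051; $8,611; $8,611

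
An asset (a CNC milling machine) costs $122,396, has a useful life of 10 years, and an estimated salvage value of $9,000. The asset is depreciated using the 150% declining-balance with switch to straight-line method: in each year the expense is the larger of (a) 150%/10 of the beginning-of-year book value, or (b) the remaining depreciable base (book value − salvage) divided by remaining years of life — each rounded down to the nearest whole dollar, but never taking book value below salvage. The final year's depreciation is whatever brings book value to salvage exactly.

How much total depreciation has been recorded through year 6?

Depreciable base = $122,396 − $9,000 = $113,396.
Year 1: DB = ⌊$122,396 × 150%/10⌋ = $18,359; SL = ⌊$113,396/10⌋ = $11,339 → take DB $18,359. Book value $104,037.
Year 2: DB = ⌊$104,037 × 150%/10⌋ = $15,605; SL = ⌊$95,037/9⌋ = $10,559 → take DB $15,605. Book value $88,432.
Year 3: DB = ⌊$88,432 × 150%/10⌋ = $13,264; SL = ⌊$79,432/8⌋ = $9,929 → take DB $13,264. Book value $75,168.
Year 4: DB = ⌊$75,168 × 150%/10⌋ = $11,275; SL = ⌊$66,168/7⌋ = $9,452 → take DB $11,275. Book value $63,893.
Year 5: DB = ⌊$63,893 × 150%/10⌋ = $9,583; SL = ⌊$54,893/6⌋ = $9,148 → take DB $9,583. Book value $54,310.
Year 6: DB = ⌊$54,310 × 150%/10⌋ = $8,146; SL = ⌊$45,310/5⌋ = $9,062 → take SL $9,062. Book value $45,248.
Accumulated through year 6 = $122,396 − $45,248 = $77,148.

$77,148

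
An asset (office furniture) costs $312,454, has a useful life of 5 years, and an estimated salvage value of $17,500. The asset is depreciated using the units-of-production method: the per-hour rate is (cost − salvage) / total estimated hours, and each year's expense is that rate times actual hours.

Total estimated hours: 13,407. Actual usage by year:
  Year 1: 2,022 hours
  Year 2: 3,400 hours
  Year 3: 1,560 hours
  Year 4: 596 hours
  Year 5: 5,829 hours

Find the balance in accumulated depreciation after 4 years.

$166,716

Depreciable base = $312,454 − $17,500 = $294,954.
Rate = $294,954 / 13,407 hours = $22 per hour.
Year 1: 2,022 × $22 = $44,484. Book value $267,970.
Year 2: 3,400 × $22 = $74,800. Book value $193,170.
Year 3: 1,560 × $22 = $34,320. Book value $158,850.
Year 4: 596 × $22 = $13,112. Book value $145,738.
Accumulated through year 4 = $312,454 − $145,738 = $166,716.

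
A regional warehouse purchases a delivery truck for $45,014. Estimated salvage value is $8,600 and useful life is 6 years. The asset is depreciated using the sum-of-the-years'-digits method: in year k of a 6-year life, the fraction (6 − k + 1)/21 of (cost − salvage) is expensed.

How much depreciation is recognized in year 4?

Depreciable base = $45,014 − $8,600 = $36,414.
Sum of the years' digits = 6+5+4+3+2+1 = 21.
Year 1: $36,414 × 6/21 = $10,404. Book value $34,610.
Year 2: $36,414 × 5/21 = $8,670. Book value $25,940.
Year 3: $36,414 × 4/21 = $6,936. Book value $19,004.
Year 4: $36,414 × 3/21 = $5,202. Book value $13,802.

$5,202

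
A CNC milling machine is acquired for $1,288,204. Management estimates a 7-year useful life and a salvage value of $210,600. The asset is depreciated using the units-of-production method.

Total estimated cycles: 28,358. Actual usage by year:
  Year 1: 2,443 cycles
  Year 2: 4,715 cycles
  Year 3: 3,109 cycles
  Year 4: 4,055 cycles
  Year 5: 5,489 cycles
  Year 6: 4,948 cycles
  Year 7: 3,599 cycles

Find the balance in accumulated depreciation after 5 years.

Depreciable base = $1,288,204 − $210,600 = $1,077,604.
Rate = $1,077,604 / 28,358 cycles = $38 per cycle.
Year 1: 2,443 × $38 = $92,834. Book value $1,195,370.
Year 2: 4,715 × $38 = $179,170. Book value $1,016,200.
Year 3: 3,109 × $38 = $118,142. Book value $898,058.
Year 4: 4,055 × $38 = $154,090. Book value $743,968.
Year 5: 5,489 × $38 = $208,582. Book value $535,386.
Accumulated through year 5 = $1,288,204 − $535,386 = $752,818.

$752,818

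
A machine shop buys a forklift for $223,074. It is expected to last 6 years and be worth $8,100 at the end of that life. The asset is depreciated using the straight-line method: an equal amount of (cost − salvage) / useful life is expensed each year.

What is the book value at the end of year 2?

$151,416

Depreciable base = $223,074 − $8,100 = $214,974.
Annual expense = $214,974 / 6 = $35,829.
End of year 1: book value $187,245.
End of year 2: book value $151,416.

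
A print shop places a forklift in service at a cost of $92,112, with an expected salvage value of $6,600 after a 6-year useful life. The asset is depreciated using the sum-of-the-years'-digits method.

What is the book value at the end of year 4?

$18,816

Depreciable base = $92,112 − $6,600 = $85,512.
Sum of the years' digits = 6+5+4+3+2+1 = 21.
Year 1: $85,512 × 6/21 = $24,432. Book value $67,680.
Year 2: $85,512 × 5/21 = $20,360. Book value $47,320.
Year 3: $85,512 × 4/21 = $16,288. Book value $31,032.
Year 4: $85,512 × 3/21 = $12,216. Book value $18,816.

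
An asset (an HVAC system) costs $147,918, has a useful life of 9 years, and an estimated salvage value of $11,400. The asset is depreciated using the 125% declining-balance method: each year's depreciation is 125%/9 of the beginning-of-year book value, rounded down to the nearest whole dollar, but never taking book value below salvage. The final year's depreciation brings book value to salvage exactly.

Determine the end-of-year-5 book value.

Depreciable base = $147,918 − $11,400 = $136,518.
Year 1: ⌊$147,918 × 125%/9⌋ = $20,544. Book value $127,374.
Year 2: ⌊$127,374 × 125%/9⌋ = $17,690. Book value $109,684.
Year 3: ⌊$109,684 × 125%/9⌋ = $15,233. Book value $94,451.
Year 4: ⌊$94,451 × 125%/9⌋ = $13,118. Book value $81,333.
Year 5: ⌊$81,333 × 125%/9⌋ = $11,296. Book value $70,037.

$70,037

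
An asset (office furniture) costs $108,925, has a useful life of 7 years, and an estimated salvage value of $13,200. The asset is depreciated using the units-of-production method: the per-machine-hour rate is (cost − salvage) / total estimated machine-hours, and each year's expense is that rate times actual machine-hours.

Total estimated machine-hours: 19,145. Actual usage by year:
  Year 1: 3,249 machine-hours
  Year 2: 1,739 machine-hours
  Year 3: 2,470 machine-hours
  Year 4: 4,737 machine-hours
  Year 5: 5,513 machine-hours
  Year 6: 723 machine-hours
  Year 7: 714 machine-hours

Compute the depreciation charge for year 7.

Depreciable base = $108,925 − $13,200 = $95,725.
Rate = $95,725 / 19,145 machine-hours = $5 per machine-hour.
Year 1: 3,249 × $5 = $16,245. Book value $92,680.
Year 2: 1,739 × $5 = $8,695. Book value $83,985.
Year 3: 2,470 × $5 = $12,350. Book value $71,635.
Year 4: 4,737 × $5 = $23,685. Book value $47,950.
Year 5: 5,513 × $5 = $27,565. Book value $20,385.
Year 6: 723 × $5 = $3,615. Book value $16,770.
Year 7: 714 × $5 = $3,570. Book value $13,200.

$3,570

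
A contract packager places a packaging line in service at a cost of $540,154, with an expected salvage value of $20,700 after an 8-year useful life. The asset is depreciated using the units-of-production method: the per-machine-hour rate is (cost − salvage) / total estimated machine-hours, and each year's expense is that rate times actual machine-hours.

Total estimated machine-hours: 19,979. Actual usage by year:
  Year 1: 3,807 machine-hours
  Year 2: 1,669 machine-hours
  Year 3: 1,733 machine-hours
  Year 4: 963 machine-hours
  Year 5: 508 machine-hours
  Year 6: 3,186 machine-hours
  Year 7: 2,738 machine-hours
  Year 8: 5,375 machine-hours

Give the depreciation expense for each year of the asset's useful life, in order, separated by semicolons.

$98,982; $43,394; $45,058; $25,038; $13,208; $82,836; $71,188; $139,750

Depreciable base = $540,154 − $20,700 = $519,454.
Rate = $519,454 / 19,979 machine-hours = $26 per machine-hour.
Year 1: 3,807 × $26 = $98,982. Book value $441,172.
Year 2: 1,669 × $26 = $43,394. Book value $397,778.
Year 3: 1,733 × $26 = $45,058. Book value $352,720.
Year 4: 963 × $26 = $25,038. Book value $327,682.
Year 5: 508 × $26 = $13,208. Book value $314,474.
Year 6: 3,186 × $26 = $82,836. Book value $231,638.
Year 7: 2,738 × $26 = $71,188. Book value $160,450.
Year 8: 5,375 × $26 = $139,750. Book value $20,700.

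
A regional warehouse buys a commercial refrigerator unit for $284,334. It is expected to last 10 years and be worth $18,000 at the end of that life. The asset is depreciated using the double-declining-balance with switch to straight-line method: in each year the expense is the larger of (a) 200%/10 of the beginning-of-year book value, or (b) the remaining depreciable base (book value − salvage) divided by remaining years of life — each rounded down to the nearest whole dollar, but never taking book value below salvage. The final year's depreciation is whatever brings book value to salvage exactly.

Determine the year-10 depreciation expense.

$13,877

Depreciable base = $284,334 − $18,000 = $266,334.
Year 1: DB = ⌊$284,334 × 200%/10⌋ = $56,866; SL = ⌊$266,334/10⌋ = $26,633 → take DB $56,866. Book value $227,468.
Year 2: DB = ⌊$227,468 × 200%/10⌋ = $45,493; SL = ⌊$209,468/9⌋ = $23,274 → take DB $45,493. Book value $181,975.
Year 3: DB = ⌊$181,975 × 200%/10⌋ = $36,395; SL = ⌊$163,975/8⌋ = $20,496 → take DB $36,395. Book value $145,580.
Year 4: DB = ⌊$145,580 × 200%/10⌋ = $29,116; SL = ⌊$127,580/7⌋ = $18,225 → take DB $29,116. Book value $116,464.
Year 5: DB = ⌊$116,464 × 200%/10⌋ = $23,292; SL = ⌊$98,464/6⌋ = $16,410 → take DB $23,292. Book value $93,172.
Year 6: DB = ⌊$93,172 × 200%/10⌋ = $18,634; SL = ⌊$75,172/5⌋ = $15,034 → take DB $18,634. Book value $74,538.
Year 7: DB = ⌊$74,538 × 200%/10⌋ = $14,907; SL = ⌊$56,538/4⌋ = $14,134 → take DB $14,907. Book value $59,631.
Year 8: DB = ⌊$59,631 × 200%/10⌋ = $11,926; SL = ⌊$41,631/3⌋ = $13,877 → take SL $13,877. Book value $45,754.
Year 9: DB = ⌊$45,754 × 200%/10⌋ = $9,150; SL = ⌊$27,754/2⌋ = $13,877 → take SL $13,877. Book value $31,877.
Year 10 (final): $31,877 − $18,000 = $13,877. Book value $18,000.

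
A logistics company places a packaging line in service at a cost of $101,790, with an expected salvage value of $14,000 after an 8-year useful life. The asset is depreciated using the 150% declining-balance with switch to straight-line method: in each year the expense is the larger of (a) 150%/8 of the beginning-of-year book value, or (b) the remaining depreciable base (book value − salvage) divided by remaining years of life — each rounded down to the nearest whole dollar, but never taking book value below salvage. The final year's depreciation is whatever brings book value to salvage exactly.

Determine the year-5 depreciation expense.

$8,317

Depreciable base = $101,790 − $14,000 = $87,790.
Year 1: DB = ⌊$101,790 × 150%/8⌋ = $19,085; SL = ⌊$87,790/8⌋ = $10,973 → take DB $19,085. Book value $82,705.
Year 2: DB = ⌊$82,705 × 150%/8⌋ = $15,507; SL = ⌊$68,705/7⌋ = $9,815 → take DB $15,507. Book value $67,198.
Year 3: DB = ⌊$67,198 × 150%/8⌋ = $12,599; SL = ⌊$53,198/6⌋ = $8,866 → take DB $12,599. Book value $54,599.
Year 4: DB = ⌊$54,599 × 150%/8⌋ = $10,237; SL = ⌊$40,599/5⌋ = $8,119 → take DB $10,237. Book value $44,362.
Year 5: DB = ⌊$44,362 × 150%/8⌋ = $8,317; SL = ⌊$30,362/4⌋ = $7,590 → take DB $8,317. Book value $36,045.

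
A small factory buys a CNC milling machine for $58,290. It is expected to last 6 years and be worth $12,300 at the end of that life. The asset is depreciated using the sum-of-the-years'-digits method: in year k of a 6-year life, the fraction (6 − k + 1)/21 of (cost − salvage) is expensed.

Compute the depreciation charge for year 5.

$4,380

Depreciable base = $58,290 − $12,300 = $45,990.
Sum of the years' digits = 6+5+4+3+2+1 = 21.
Year 1: $45,990 × 6/21 = $13,140. Book value $45,150.
Year 2: $45,990 × 5/21 = $10,950. Book value $34,200.
Year 3: $45,990 × 4/21 = $8,760. Book value $25,440.
Year 4: $45,990 × 3/21 = $6,570. Book value $18,870.
Year 5: $45,990 × 2/21 = $4,380. Book value $14,490.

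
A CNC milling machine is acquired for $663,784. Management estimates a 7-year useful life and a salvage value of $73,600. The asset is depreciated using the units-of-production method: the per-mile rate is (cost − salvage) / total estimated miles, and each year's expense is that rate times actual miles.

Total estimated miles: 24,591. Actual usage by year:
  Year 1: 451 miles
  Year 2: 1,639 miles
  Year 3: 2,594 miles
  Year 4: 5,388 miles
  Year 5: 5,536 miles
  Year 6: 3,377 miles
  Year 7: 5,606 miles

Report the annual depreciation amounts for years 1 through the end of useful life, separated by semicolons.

$10,824; $39,336; $62,256; $129,312; $132,864; $81,048; $134,544

Depreciable base = $663,784 − $73,600 = $590,184.
Rate = $590,184 / 24,591 miles = $24 per mile.
Year 1: 451 × $24 = $10,824. Book value $652,960.
Year 2: 1,639 × $24 = $39,336. Book value $613,624.
Year 3: 2,594 × $24 = $62,256. Book value $551,368.
Year 4: 5,388 × $24 = $129,312. Book value $422,056.
Year 5: 5,536 × $24 = $132,864. Book value $289,192.
Year 6: 3,377 × $24 = $81,048. Book value $208,144.
Year 7: 5,606 × $24 = $134,544. Book value $73,600.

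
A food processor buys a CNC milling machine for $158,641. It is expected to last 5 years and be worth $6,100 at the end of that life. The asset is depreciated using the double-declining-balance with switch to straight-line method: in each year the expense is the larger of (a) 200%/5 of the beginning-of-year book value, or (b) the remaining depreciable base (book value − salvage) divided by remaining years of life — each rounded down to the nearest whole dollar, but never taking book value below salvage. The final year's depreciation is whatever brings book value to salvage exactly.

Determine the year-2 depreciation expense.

Depreciable base = $158,641 − $6,100 = $152,541.
Year 1: DB = ⌊$158,641 × 200%/5⌋ = $63,456; SL = ⌊$152,541/5⌋ = $30,508 → take DB $63,456. Book value $95,185.
Year 2: DB = ⌊$95,185 × 200%/5⌋ = $38,074; SL = ⌊$89,085/4⌋ = $22,271 → take DB $38,074. Book value $57,111.

$38,074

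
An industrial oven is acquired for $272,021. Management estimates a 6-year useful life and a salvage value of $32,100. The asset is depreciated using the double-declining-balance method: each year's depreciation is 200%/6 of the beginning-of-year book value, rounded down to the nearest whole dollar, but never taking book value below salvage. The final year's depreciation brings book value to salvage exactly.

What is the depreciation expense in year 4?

$26,866

Depreciable base = $272,021 − $32,100 = $239,921.
Year 1: ⌊$272,021 × 200%/6⌋ = $90,673. Book value $181,348.
Year 2: ⌊$181,348 × 200%/6⌋ = $60,449. Book value $120,899.
Year 3: ⌊$120,899 × 200%/6⌋ = $40,299. Book value $80,600.
Year 4: ⌊$80,600 × 200%/6⌋ = $26,866. Book value $53,734.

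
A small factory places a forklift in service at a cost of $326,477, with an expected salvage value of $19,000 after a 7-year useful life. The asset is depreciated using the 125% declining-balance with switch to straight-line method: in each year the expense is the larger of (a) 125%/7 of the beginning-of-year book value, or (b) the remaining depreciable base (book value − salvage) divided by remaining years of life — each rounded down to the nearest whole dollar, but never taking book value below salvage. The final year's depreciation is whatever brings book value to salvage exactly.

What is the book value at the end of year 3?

Depreciable base = $326,477 − $19,000 = $307,477.
Year 1: DB = ⌊$326,477 × 125%/7⌋ = $58,299; SL = ⌊$307,477/7⌋ = $43,925 → take DB $58,299. Book value $268,178.
Year 2: DB = ⌊$268,178 × 125%/7⌋ = $47,888; SL = ⌊$249,178/6⌋ = $41,529 → take DB $47,888. Book value $220,290.
Year 3: DB = ⌊$220,290 × 125%/7⌋ = $39,337; SL = ⌊$201,290/5⌋ = $40,258 → take SL $40,258. Book value $180,032.

$180,032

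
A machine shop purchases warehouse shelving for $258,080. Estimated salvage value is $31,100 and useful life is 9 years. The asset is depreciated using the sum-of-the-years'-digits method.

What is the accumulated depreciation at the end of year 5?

Depreciable base = $258,080 − $31,100 = $226,980.
Sum of the years' digits = 9+8+7+6+5+4+3+2+1 = 45.
Year 1: $226,980 × 9/45 = $45,396. Book value $212,684.
Year 2: $226,980 × 8/45 = $40,352. Book value $172,332.
Year 3: $226,980 × 7/45 = $35,308. Book value $137,024.
Year 4: $226,980 × 6/45 = $30,264. Book value $106,760.
Year 5: $226,980 × 5/45 = $25,220. Book value $81,540.
Accumulated through year 5 = $258,080 − $81,540 = $176,540.

$176,540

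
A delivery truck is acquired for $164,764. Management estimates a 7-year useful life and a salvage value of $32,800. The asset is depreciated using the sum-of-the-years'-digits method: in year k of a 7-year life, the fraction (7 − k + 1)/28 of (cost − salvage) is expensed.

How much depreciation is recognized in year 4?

Depreciable base = $164,764 − $32,800 = $131,964.
Sum of the years' digits = 7+6+5+4+3+2+1 = 28.
Year 1: $131,964 × 7/28 = $32,991. Book value $131,773.
Year 2: $131,964 × 6/28 = $28,278. Book value $103,495.
Year 3: $131,964 × 5/28 = $23,565. Book value $79,930.
Year 4: $131,964 × 4/28 = $18,852. Book value $61,078.

$18,852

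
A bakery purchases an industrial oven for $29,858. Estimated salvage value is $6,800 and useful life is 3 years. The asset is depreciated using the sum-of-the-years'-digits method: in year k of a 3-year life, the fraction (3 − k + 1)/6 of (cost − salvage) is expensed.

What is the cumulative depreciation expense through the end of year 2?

$19,215

Depreciable base = $29,858 − $6,800 = $23,058.
Sum of the years' digits = 3+2+1 = 6.
Year 1: $23,058 × 3/6 = $11,529. Book value $18,329.
Year 2: $23,058 × 2/6 = $7,686. Book value $10,643.
Accumulated through year 2 = $29,858 − $10,643 = $19,215.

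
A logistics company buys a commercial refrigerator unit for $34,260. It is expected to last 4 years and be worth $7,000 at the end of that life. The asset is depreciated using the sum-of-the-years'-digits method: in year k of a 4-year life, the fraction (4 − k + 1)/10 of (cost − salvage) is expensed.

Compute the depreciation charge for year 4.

Depreciable base = $34,260 − $7,000 = $27,260.
Sum of the years' digits = 4+3+2+1 = 10.
Year 1: $27,260 × 4/10 = $10,904. Book value $23,356.
Year 2: $27,260 × 3/10 = $8,178. Book value $15,178.
Year 3: $27,260 × 2/10 = $5,452. Book value $9,726.
Year 4: $27,260 × 1/10 = $2,726. Book value $7,000.

$2,726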